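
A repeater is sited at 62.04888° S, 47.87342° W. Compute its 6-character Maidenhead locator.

Add 180° to longitude and 90° to latitude: 132.1266, 27.9511.
Field: lon ⌊132.1266/20⌋ = 6 → G; lat ⌊27.9511/10⌋ = 2 → C.
Square: lon ⌊12.1266/2⌋ = 6; lat ⌊7.9511/1⌋ = 7.
Subsquare: lon ⌊0.1266/0.0833333⌋ = 1 → b; lat ⌊0.9511/0.0416667⌋ = 22 → w.

GC67bw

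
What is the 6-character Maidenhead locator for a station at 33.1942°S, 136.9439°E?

PF86lt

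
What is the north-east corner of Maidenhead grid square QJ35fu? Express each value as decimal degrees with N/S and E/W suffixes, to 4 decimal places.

5.8750° N, 146.5000° E

Field Q=16, J=9: +16·20° lon, +9·10° lat → SW at lon 140°, lat 0°.
Square 3, 5: +3·2° lon, +5·1° lat → SW at lon 146°, lat 5°.
Subsquare f=5, u=20: +5·0.0833333° lon, +20·0.0416667° lat → SW at lon 146.417°, lat 5.83333°.
Cell spans 0.0833333° lon × 0.0416667° lat. NE corner is SW corner plus one full cell.
latitude 5.8750° N, longitude 146.5000° E.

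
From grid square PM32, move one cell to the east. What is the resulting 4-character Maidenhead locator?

PM42

Longitude square 3; +1 → 4.
The latitude characters are unchanged.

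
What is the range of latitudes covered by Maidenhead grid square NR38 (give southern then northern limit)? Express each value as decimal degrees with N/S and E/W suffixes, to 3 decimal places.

88.000° N, 89.000° N

Field N=13, R=17: +13·20° lon, +17·10° lat → SW at lon 80°, lat 80°.
Square 3, 8: +3·2° lon, +8·1° lat → SW at lon 86°, lat 88°.
Cell spans 2° lon × 1° lat.
south 88.000° N, north 89.000° N.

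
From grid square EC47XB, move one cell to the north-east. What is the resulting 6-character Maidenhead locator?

Longitude subsquare x = 23; +1 → 24, wraps to 0 = a, carry into square.
Longitude square 4; +1 → 5.
Latitude subsquare b = 1; +1 → 2 = c.

EC57ac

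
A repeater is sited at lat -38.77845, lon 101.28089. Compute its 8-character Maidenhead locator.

OF01pf33

Add 180° to longitude and 90° to latitude: 281.28089, 51.22155.
Field: 281.28089/20 → 14 → O, 51.22155/10 → 5 → F; chars OF.
Square: 1.28089/2 → 0, 1.22155/1 → 1; chars 01.
Subsquare: 1.28089/0.0833333 → 15 → p, 0.22155/0.0416667 → 5 → f; chars pf.
Extended square: 0.03089/0.00833333 → 3, 0.01322/0.00416667 → 3; chars 33.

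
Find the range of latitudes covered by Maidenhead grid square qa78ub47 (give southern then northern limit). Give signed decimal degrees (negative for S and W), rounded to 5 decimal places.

Field Q=16, A=0: +16·20° lon, +0·10° lat → SW at lon 140°, lat -90°.
Square 7, 8: +7·2° lon, +8·1° lat → SW at lon 154°, lat -82°.
Subsquare u=20, b=1: +20·0.0833333° lon, +1·0.0416667° lat → SW at lon 155.667°, lat -81.9583°.
Extended square 4, 7: +4·0.00833333° lon, +7·0.00416667° lat → SW at lon 155.7°, lat -81.9292°.
Cell spans 0.00833333° lon × 0.00416667° lat.
south -81.92917, north -81.92500.

-81.92917, -81.92500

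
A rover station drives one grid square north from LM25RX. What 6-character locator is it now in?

LM26ra

Latitude subsquare x = 23; +1 → 24, wraps to 0 = a, carry into square.
Latitude square 5; +1 → 6.
The longitude characters are unchanged.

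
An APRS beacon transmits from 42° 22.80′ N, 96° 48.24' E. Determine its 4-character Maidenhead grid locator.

Shift to the Maidenhead origin (180°W, 90°S): lon 276.80, lat 132.38.
Field: lon ⌊276.80/20⌋ = 13 → N; lat ⌊132.38/10⌋ = 13 → N.
Square: lon ⌊16.80/2⌋ = 8; lat ⌊2.38/1⌋ = 2.

NN82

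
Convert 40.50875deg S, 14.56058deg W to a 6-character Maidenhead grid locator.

IE29rl

Offset from 180°W / 90°S: lon 165.4394°, lat 49.4913°.
Field: lon ⌊165.4394/20⌋ = 8 → I; lat ⌊49.4913/10⌋ = 4 → E.
Square: lon ⌊5.4394/2⌋ = 2; lat ⌊9.4913/1⌋ = 9.
Subsquare: lon ⌊1.4394/0.0833333⌋ = 17 → r; lat ⌊0.4913/0.0416667⌋ = 11 → l.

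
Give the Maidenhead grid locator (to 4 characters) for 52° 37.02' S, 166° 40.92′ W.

Add 180° to longitude and 90° to latitude: 13.32, 37.38.
Field: lon ⌊13.32/20⌋ = 0 → A; lat ⌊37.38/10⌋ = 3 → D.
Square: lon ⌊13.32/2⌋ = 6; lat ⌊7.38/1⌋ = 7.

AD67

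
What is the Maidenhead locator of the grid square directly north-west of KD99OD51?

Longitude extended square 5; −1 → 4.
Latitude extended square 1; +1 → 2.

KD99od42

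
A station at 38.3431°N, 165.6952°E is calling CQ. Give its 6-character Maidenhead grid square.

Offset from 180°W / 90°S: lon 345.6952°, lat 128.3431°.
Field: 345.6952/20 → 17 → R, 128.3431/10 → 12 → M; chars RM.
Square: 5.6952/2 → 2, 8.3431/1 → 8; chars 28.
Subsquare: 1.6952/0.0833333 → 20 → u, 0.3431/0.0416667 → 8 → i; chars ui.

RM28ui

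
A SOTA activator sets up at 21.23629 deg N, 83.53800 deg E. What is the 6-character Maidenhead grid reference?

Add 180° to longitude and 90° to latitude: 263.5380, 111.2363.
Field: lon ⌊263.5380/20⌋ = 13 → N; lat ⌊111.2363/10⌋ = 11 → L.
Square: lon ⌊3.5380/2⌋ = 1; lat ⌊1.2363/1⌋ = 1.
Subsquare: lon ⌊1.5380/0.0833333⌋ = 18 → s; lat ⌊0.2363/0.0416667⌋ = 5 → f.

NL11sf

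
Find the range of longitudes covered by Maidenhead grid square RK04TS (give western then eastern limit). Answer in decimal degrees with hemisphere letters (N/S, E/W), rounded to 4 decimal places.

161.5833° E, 161.6667° E

Field R=17, K=10: +17·20° lon, +10·10° lat → SW at lon 160°, lat 10°.
Square 0, 4: +0·2° lon, +4·1° lat → SW at lon 160°, lat 14°.
Subsquare t=19, s=18: +19·0.0833333° lon, +18·0.0416667° lat → SW at lon 161.583°, lat 14.75°.
Cell spans 0.0833333° lon × 0.0416667° lat.
west 161.5833° E, east 161.6667° E.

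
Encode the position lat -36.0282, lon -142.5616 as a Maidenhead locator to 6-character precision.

BF83rx

Add 180° to longitude and 90° to latitude: 37.4384, 53.9718.
Field: 37.4384/20 → 1 → B, 53.9718/10 → 5 → F; chars BF.
Square: 17.4384/2 → 8, 3.9718/1 → 3; chars 83.
Subsquare: 1.4384/0.0833333 → 17 → r, 0.9718/0.0416667 → 23 → x; chars rx.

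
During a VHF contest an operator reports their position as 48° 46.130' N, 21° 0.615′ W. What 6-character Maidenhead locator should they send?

Offset from 180°W / 90°S: lon 158.9898°, lat 138.7688°.
Field (20°×10°, letters A–R): lon ⌊158.9898/20⌋ = 7 → H; lat ⌊138.7688/10⌋ = 13 → N.
Square (2°×1°, digits 0–9): lon ⌊18.9898/2⌋ = 9; lat ⌊8.7688/1⌋ = 8.
Subsquare (5′×2.5′, letters a–x): lon ⌊0.9898/0.0833333⌋ = 11 → l; lat ⌊0.7688/0.0416667⌋ = 18 → s.

HN98ls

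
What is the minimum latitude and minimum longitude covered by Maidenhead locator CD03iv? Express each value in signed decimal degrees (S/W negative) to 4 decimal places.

-56.1250, -139.3333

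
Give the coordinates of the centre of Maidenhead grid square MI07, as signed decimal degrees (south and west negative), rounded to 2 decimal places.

-2.50, 61.00

Field M=12, I=8: +12·20° lon, +8·10° lat → SW at lon 60°, lat -10°.
Square 0, 7: +0·2° lon, +7·1° lat → SW at lon 60°, lat -3°.
Cell spans 2° lon × 1° lat. Centre is SW corner plus half of each.
latitude -2.50, longitude 61.00.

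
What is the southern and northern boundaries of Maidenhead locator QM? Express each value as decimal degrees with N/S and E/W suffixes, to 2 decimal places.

Field Q=16, M=12: +16·20° lon, +12·10° lat → SW at lon 140°, lat 30°.
Cell spans 20° lon × 10° lat.
south 30.00° N, north 40.00° N.

30.00° N, 40.00° N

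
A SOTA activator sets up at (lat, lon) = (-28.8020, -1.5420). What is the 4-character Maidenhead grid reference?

IG91

Shift to the Maidenhead origin (180°W, 90°S): lon 178.46, lat 61.20.
Field (20°×10°, letters A–R): 178.46/20 → 8 → I, 61.20/10 → 6 → G; chars IG.
Square (2°×1°, digits 0–9): 18.46/2 → 9, 1.20/1 → 1; chars 91.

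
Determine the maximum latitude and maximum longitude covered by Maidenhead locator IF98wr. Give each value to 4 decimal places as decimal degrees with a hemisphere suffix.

31.2500° S, 0.0833° W

Field I=8, F=5: +8·20° lon, +5·10° lat → SW at lon -20°, lat -40°.
Square 9, 8: +9·2° lon, +8·1° lat → SW at lon -2°, lat -32°.
Subsquare w=22, r=17: +22·0.0833333° lon, +17·0.0416667° lat → SW at lon -0.166667°, lat -31.2917°.
Cell spans 0.0833333° lon × 0.0416667° lat. NE corner is SW corner plus one full cell.
latitude 31.2500° S, longitude 0.0833° W.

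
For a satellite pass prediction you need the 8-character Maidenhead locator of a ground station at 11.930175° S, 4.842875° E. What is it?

JH28kb16

Shift to the Maidenhead origin (180°W, 90°S): lon 184.84287, lat 78.06982.
Field: lon ⌊184.84287/20⌋ = 9 → J; lat ⌊78.06982/10⌋ = 7 → H.
Square: lon ⌊4.84287/2⌋ = 2; lat ⌊8.06982/1⌋ = 8.
Subsquare: lon ⌊0.84287/0.0833333⌋ = 10 → k; lat ⌊0.06982/0.0416667⌋ = 1 → b.
Extended square: lon ⌊0.00954/0.00833333⌋ = 1; lat ⌊0.02816/0.00416667⌋ = 6.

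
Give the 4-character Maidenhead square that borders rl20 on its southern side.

RK29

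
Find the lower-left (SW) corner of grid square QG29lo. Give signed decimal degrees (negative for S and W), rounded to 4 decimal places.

-20.4167, 144.9167

Field Q=16, G=6: +16·20° lon, +6·10° lat → SW at lon 140°, lat -30°.
Square 2, 9: +2·2° lon, +9·1° lat → SW at lon 144°, lat -21°.
Subsquare l=11, o=14: +11·0.0833333° lon, +14·0.0416667° lat → SW at lon 144.917°, lat -20.4167°.
latitude -20.4167, longitude 144.9167.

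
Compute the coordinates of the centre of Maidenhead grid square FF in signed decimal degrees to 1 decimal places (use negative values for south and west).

Field F=5, F=5: +5·20° lon, +5·10° lat → SW at lon -80°, lat -40°.
Cell spans 20° lon × 10° lat. Centre is SW corner plus half of each.
latitude -35.0, longitude -70.0.

-35.0, -70.0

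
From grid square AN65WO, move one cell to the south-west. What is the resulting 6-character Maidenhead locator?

AN65vn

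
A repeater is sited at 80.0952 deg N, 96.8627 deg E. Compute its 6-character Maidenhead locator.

NR80kc

Offset from 180°W / 90°S: lon 276.8627°, lat 170.0952°.
Field: 276.8627/20 → 13 → N, 170.0952/10 → 17 → R; chars NR.
Square: 16.8627/2 → 8, 0.0952/1 → 0; chars 80.
Subsquare: 0.8627/0.0833333 → 10 → k, 0.0952/0.0416667 → 2 → c; chars kc.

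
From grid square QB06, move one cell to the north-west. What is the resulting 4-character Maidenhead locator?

PB97

Longitude square 0; −1 → -1, wraps to 9, carry into field.
Longitude field Q = 16; −1 → 15 = P.
Latitude square 6; +1 → 7.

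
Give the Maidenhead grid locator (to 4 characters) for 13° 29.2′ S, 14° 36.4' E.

JH76

Offset from 180°W / 90°S: lon 194.61°, lat 76.51°.
Field (20°×10°, letters A–R): lon ⌊194.61/20⌋ = 9 → J; lat ⌊76.51/10⌋ = 7 → H.
Square (2°×1°, digits 0–9): lon ⌊14.61/2⌋ = 7; lat ⌊6.51/1⌋ = 6.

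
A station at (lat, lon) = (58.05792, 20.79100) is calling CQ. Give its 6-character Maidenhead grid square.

Add 180° to longitude and 90° to latitude: 200.7910, 148.0579.
Field: lon ⌊200.7910/20⌋ = 10 → K; lat ⌊148.0579/10⌋ = 14 → O.
Square: lon ⌊0.7910/2⌋ = 0; lat ⌊8.0579/1⌋ = 8.
Subsquare: lon ⌊0.7910/0.0833333⌋ = 9 → j; lat ⌊0.0579/0.0416667⌋ = 1 → b.

KO08jb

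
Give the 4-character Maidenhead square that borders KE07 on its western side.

Longitude square 0; −1 → -1, wraps to 9, carry into field.
Longitude field K = 10; −1 → 9 = J.
The latitude characters are unchanged.

JE97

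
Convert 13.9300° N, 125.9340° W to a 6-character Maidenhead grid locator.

Shift to the Maidenhead origin (180°W, 90°S): lon 54.0660, lat 103.9300.
Field (20°×10°, letters A–R): 54.0660/20 → 2 → C, 103.9300/10 → 10 → K; chars CK.
Square (2°×1°, digits 0–9): 14.0660/2 → 7, 3.9300/1 → 3; chars 73.
Subsquare (5′×2.5′, letters a–x): 0.0660/0.0833333 → 0 → a, 0.9300/0.0416667 → 22 → w; chars aw.

CK73aw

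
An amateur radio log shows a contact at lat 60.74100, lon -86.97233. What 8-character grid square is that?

EP60mr37

Add 180° to longitude and 90° to latitude: 93.02767, 150.74100.
Field (20°×10°, letters A–R): lon ⌊93.02767/20⌋ = 4 → E; lat ⌊150.74100/10⌋ = 15 → P.
Square (2°×1°, digits 0–9): lon ⌊13.02767/2⌋ = 6; lat ⌊0.74100/1⌋ = 0.
Subsquare (5′×2.5′, letters a–x): lon ⌊1.02767/0.0833333⌋ = 12 → m; lat ⌊0.74100/0.0416667⌋ = 17 → r.
Extended square (30″×15″, digits 0–9): lon ⌊0.02767/0.00833333⌋ = 3; lat ⌊0.03267/0.00416667⌋ = 7.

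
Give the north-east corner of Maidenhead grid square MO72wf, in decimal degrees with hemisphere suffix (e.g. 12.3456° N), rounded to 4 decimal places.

52.2500° N, 75.9167° E

Field M=12, O=14: +12·20° lon, +14·10° lat → SW at lon 60°, lat 50°.
Square 7, 2: +7·2° lon, +2·1° lat → SW at lon 74°, lat 52°.
Subsquare w=22, f=5: +22·0.0833333° lon, +5·0.0416667° lat → SW at lon 75.8333°, lat 52.2083°.
Cell spans 0.0833333° lon × 0.0416667° lat. NE corner is SW corner plus one full cell.
latitude 52.2500° N, longitude 75.9167° E.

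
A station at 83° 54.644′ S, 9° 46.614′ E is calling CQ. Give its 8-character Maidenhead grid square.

Offset from 180°W / 90°S: lon 189.77690°, lat 6.08927°.
Field (20°×10°, letters A–R): 189.77690/20 → 9 → J, 6.08927/10 → 0 → A; chars JA.
Square (2°×1°, digits 0–9): 9.77690/2 → 4, 6.08927/1 → 6; chars 46.
Subsquare (5′×2.5′, letters a–x): 1.77690/0.0833333 → 21 → v, 0.08927/0.0416667 → 2 → c; chars vc.
Extended square (30″×15″, digits 0–9): 0.02690/0.00833333 → 3, 0.00593/0.00416667 → 1; chars 31.

JA46vc31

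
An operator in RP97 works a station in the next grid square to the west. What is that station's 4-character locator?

Longitude square 9; −1 → 8.
The latitude characters are unchanged.

RP87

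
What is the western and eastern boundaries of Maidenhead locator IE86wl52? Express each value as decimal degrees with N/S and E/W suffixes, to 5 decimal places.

2.12500° W, 2.11667° W

Field I=8, E=4: +8·20° lon, +4·10° lat → SW at lon -20°, lat -50°.
Square 8, 6: +8·2° lon, +6·1° lat → SW at lon -4°, lat -44°.
Subsquare w=22, l=11: +22·0.0833333° lon, +11·0.0416667° lat → SW at lon -2.16667°, lat -43.5417°.
Extended square 5, 2: +5·0.00833333° lon, +2·0.00416667° lat → SW at lon -2.125°, lat -43.5333°.
Cell spans 0.00833333° lon × 0.00416667° lat.
west 2.12500° W, east 2.11667° W.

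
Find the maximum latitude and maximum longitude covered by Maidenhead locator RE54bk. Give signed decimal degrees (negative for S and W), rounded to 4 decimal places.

-45.5417, 170.1667

Field R=17, E=4: +17·20° lon, +4·10° lat → SW at lon 160°, lat -50°.
Square 5, 4: +5·2° lon, +4·1° lat → SW at lon 170°, lat -46°.
Subsquare b=1, k=10: +1·0.0833333° lon, +10·0.0416667° lat → SW at lon 170.083°, lat -45.5833°.
Cell spans 0.0833333° lon × 0.0416667° lat. NE corner is SW corner plus one full cell.
latitude -45.5417, longitude 170.1667.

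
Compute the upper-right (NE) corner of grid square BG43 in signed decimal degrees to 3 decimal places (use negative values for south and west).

-26.000, -150.000

Field B=1, G=6: +1·20° lon, +6·10° lat → SW at lon -160°, lat -30°.
Square 4, 3: +4·2° lon, +3·1° lat → SW at lon -152°, lat -27°.
Cell spans 2° lon × 1° lat. NE corner is SW corner plus one full cell.
latitude -26.000, longitude -150.000.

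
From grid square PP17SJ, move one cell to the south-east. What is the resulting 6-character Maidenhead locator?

PP17ti

Longitude subsquare s = 18; +1 → 19 = t.
Latitude subsquare j = 9; −1 → 8 = i.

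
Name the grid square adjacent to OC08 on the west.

NC98

Longitude square 0; −1 → -1, wraps to 9, carry into field.
Longitude field O = 14; −1 → 13 = N.
The latitude characters are unchanged.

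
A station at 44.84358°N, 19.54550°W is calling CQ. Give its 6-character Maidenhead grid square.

IN04fu

Offset from 180°W / 90°S: lon 160.4545°, lat 134.8436°.
Field: lon ⌊160.4545/20⌋ = 8 → I; lat ⌊134.8436/10⌋ = 13 → N.
Square: lon ⌊0.4545/2⌋ = 0; lat ⌊4.8436/1⌋ = 4.
Subsquare: lon ⌊0.4545/0.0833333⌋ = 5 → f; lat ⌊0.8436/0.0416667⌋ = 20 → u.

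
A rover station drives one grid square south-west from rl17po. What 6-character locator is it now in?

RL17on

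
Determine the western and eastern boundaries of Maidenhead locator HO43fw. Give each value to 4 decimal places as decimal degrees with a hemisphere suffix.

31.5833° W, 31.5000° W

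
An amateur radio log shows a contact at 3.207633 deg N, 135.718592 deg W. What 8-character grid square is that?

Add 180° to longitude and 90° to latitude: 44.28141, 93.20763.
Field: lon ⌊44.28141/20⌋ = 2 → C; lat ⌊93.20763/10⌋ = 9 → J.
Square: lon ⌊4.28141/2⌋ = 2; lat ⌊3.20763/1⌋ = 3.
Subsquare: lon ⌊0.28141/0.0833333⌋ = 3 → d; lat ⌊0.20763/0.0416667⌋ = 4 → e.
Extended square: lon ⌊0.03141/0.00833333⌋ = 3; lat ⌊0.04097/0.00416667⌋ = 9.

CJ23de39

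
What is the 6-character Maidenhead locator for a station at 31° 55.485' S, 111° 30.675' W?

DF48fb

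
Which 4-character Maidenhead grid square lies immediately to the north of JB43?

JB44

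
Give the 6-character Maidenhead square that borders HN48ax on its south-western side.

HN38xw

Longitude subsquare a = 0; −1 → -1, wraps to 23 = x, carry into square.
Longitude square 4; −1 → 3.
Latitude subsquare x = 23; −1 → 22 = w.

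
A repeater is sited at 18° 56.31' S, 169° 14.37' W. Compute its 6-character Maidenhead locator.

AH51jb

Offset from 180°W / 90°S: lon 10.7605°, lat 71.0615°.
Field: 10.7605/20 → 0 → A, 71.0615/10 → 7 → H; chars AH.
Square: 10.7605/2 → 5, 1.0615/1 → 1; chars 51.
Subsquare: 0.7605/0.0833333 → 9 → j, 0.0615/0.0416667 → 1 → b; chars jb.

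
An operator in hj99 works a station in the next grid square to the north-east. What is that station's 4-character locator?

Longitude square 9; +1 → 10, wraps to 0, carry into field.
Longitude field H = 7; +1 → 8 = I.
Latitude square 9; +1 → 10, wraps to 0, carry into field.
Latitude field J = 9; +1 → 10 = K.

IK00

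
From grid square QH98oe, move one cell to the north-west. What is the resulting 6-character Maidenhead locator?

Longitude subsquare o = 14; −1 → 13 = n.
Latitude subsquare e = 4; +1 → 5 = f.

QH98nf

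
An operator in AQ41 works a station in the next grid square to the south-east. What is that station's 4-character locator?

Longitude square 4; +1 → 5.
Latitude square 1; −1 → 0.

AQ50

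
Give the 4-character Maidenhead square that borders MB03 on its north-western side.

LB94

Longitude square 0; −1 → -1, wraps to 9, carry into field.
Longitude field M = 12; −1 → 11 = L.
Latitude square 3; +1 → 4.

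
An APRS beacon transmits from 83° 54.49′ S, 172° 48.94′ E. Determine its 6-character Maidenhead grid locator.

RA66jc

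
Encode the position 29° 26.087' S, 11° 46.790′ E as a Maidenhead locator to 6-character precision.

JG50vn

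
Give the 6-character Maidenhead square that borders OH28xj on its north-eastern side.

OH38ak

Longitude subsquare x = 23; +1 → 24, wraps to 0 = a, carry into square.
Longitude square 2; +1 → 3.
Latitude subsquare j = 9; +1 → 10 = k.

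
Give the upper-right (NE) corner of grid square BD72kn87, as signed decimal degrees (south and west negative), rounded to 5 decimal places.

Field B=1, D=3: +1·20° lon, +3·10° lat → SW at lon -160°, lat -60°.
Square 7, 2: +7·2° lon, +2·1° lat → SW at lon -146°, lat -58°.
Subsquare k=10, n=13: +10·0.0833333° lon, +13·0.0416667° lat → SW at lon -145.167°, lat -57.4583°.
Extended square 8, 7: +8·0.00833333° lon, +7·0.00416667° lat → SW at lon -145.1°, lat -57.4292°.
Cell spans 0.00833333° lon × 0.00416667° lat. NE corner is SW corner plus one full cell.
latitude -57.42500, longitude -145.09167.

-57.42500, -145.09167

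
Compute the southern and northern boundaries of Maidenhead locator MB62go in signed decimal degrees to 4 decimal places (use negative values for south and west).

-77.4167, -77.3750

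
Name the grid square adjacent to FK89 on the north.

Latitude square 9; +1 → 10, wraps to 0, carry into field.
Latitude field K = 10; +1 → 11 = L.
The longitude characters are unchanged.

FL80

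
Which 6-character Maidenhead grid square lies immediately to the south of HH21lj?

HH21li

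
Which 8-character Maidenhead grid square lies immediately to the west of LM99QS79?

Longitude extended square 7; −1 → 6.
The latitude characters are unchanged.

LM99qs69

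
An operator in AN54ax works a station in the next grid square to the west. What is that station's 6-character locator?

AN44xx

Longitude subsquare a = 0; −1 → -1, wraps to 23 = x, carry into square.
Longitude square 5; −1 → 4.
The latitude characters are unchanged.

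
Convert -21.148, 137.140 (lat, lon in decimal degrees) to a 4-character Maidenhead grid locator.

Offset from 180°W / 90°S: lon 317.14°, lat 68.85°.
Field: lon ⌊317.14/20⌋ = 15 → P; lat ⌊68.85/10⌋ = 6 → G.
Square: lon ⌊17.14/2⌋ = 8; lat ⌊8.85/1⌋ = 8.

PG88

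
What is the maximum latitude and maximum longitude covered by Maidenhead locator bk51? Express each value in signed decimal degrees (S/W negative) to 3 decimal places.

Field B=1, K=10: +1·20° lon, +10·10° lat → SW at lon -160°, lat 10°.
Square 5, 1: +5·2° lon, +1·1° lat → SW at lon -150°, lat 11°.
Cell spans 2° lon × 1° lat. NE corner is SW corner plus one full cell.
latitude 12.000, longitude -148.000.

12.000, -148.000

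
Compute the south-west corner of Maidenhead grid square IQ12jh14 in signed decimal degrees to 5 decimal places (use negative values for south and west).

72.30833, -17.24167

Field I=8, Q=16: +8·20° lon, +16·10° lat → SW at lon -20°, lat 70°.
Square 1, 2: +1·2° lon, +2·1° lat → SW at lon -18°, lat 72°.
Subsquare j=9, h=7: +9·0.0833333° lon, +7·0.0416667° lat → SW at lon -17.25°, lat 72.2917°.
Extended square 1, 4: +1·0.00833333° lon, +4·0.00416667° lat → SW at lon -17.2417°, lat 72.3083°.
latitude 72.30833, longitude -17.24167.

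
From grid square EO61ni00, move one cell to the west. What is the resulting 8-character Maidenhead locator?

EO61mi90

Longitude extended square 0; −1 → -1, wraps to 9, carry into subsquare.
Longitude subsquare n = 13; −1 → 12 = m.
The latitude characters are unchanged.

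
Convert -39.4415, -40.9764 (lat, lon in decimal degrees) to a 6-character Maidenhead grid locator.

Offset from 180°W / 90°S: lon 139.0236°, lat 50.5585°.
Field: 139.0236/20 → 6 → G, 50.5585/10 → 5 → F; chars GF.
Square: 19.0236/2 → 9, 0.5585/1 → 0; chars 90.
Subsquare: 1.0236/0.0833333 → 12 → m, 0.5585/0.0416667 → 13 → n; chars mn.

GF90mn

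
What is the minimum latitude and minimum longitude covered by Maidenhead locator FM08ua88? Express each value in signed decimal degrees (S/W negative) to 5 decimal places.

Field F=5, M=12: +5·20° lon, +12·10° lat → SW at lon -80°, lat 30°.
Square 0, 8: +0·2° lon, +8·1° lat → SW at lon -80°, lat 38°.
Subsquare u=20, a=0: +20·0.0833333° lon, +0·0.0416667° lat → SW at lon -78.3333°, lat 38°.
Extended square 8, 8: +8·0.00833333° lon, +8·0.00416667° lat → SW at lon -78.2667°, lat 38.0333°.
latitude 38.03333, longitude -78.26667.

38.03333, -78.26667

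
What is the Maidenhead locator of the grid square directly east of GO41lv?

Longitude subsquare l = 11; +1 → 12 = m.
The latitude characters are unchanged.

GO41mv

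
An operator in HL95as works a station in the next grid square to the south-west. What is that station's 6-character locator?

HL85xr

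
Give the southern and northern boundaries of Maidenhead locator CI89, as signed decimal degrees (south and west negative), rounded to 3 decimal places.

Field C=2, I=8: +2·20° lon, +8·10° lat → SW at lon -140°, lat -10°.
Square 8, 9: +8·2° lon, +9·1° lat → SW at lon -124°, lat -1°.
Cell spans 2° lon × 1° lat.
south -1.000, north 0.000.

-1.000, 0.000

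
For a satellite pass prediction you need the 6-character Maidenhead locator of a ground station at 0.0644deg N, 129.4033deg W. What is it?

Offset from 180°W / 90°S: lon 50.5967°, lat 90.0644°.
Field: lon ⌊50.5967/20⌋ = 2 → C; lat ⌊90.0644/10⌋ = 9 → J.
Square: lon ⌊10.5967/2⌋ = 5; lat ⌊0.0644/1⌋ = 0.
Subsquare: lon ⌊0.5967/0.0833333⌋ = 7 → h; lat ⌊0.0644/0.0416667⌋ = 1 → b.

CJ50hb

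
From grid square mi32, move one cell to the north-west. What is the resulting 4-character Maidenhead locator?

MI23

Longitude square 3; −1 → 2.
Latitude square 2; +1 → 3.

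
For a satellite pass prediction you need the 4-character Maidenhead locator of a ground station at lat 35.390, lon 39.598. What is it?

Add 180° to longitude and 90° to latitude: 219.60, 125.39.
Field (20°×10°, letters A–R): lon ⌊219.60/20⌋ = 10 → K; lat ⌊125.39/10⌋ = 12 → M.
Square (2°×1°, digits 0–9): lon ⌊19.60/2⌋ = 9; lat ⌊5.39/1⌋ = 5.

KM95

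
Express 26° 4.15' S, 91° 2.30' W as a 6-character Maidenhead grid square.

EG43lw

Shift to the Maidenhead origin (180°W, 90°S): lon 88.9617, lat 63.9308.
Field: 88.9617/20 → 4 → E, 63.9308/10 → 6 → G; chars EG.
Square: 8.9617/2 → 4, 3.9308/1 → 3; chars 43.
Subsquare: 0.9617/0.0833333 → 11 → l, 0.9308/0.0416667 → 22 → w; chars lw.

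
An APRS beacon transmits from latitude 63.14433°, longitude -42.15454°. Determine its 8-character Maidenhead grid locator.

GP83wd14

Add 180° to longitude and 90° to latitude: 137.84546, 153.14433.
Field: lon ⌊137.84546/20⌋ = 6 → G; lat ⌊153.14433/10⌋ = 15 → P.
Square: lon ⌊17.84546/2⌋ = 8; lat ⌊3.14433/1⌋ = 3.
Subsquare: lon ⌊1.84546/0.0833333⌋ = 22 → w; lat ⌊0.14433/0.0416667⌋ = 3 → d.
Extended square: lon ⌊0.01213/0.00833333⌋ = 1; lat ⌊0.01933/0.00416667⌋ = 4.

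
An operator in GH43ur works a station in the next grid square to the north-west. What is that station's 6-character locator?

Longitude subsquare u = 20; −1 → 19 = t.
Latitude subsquare r = 17; +1 → 18 = s.

GH43ts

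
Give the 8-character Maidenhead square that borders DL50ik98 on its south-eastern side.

DL50jk07

Longitude extended square 9; +1 → 10, wraps to 0, carry into subsquare.
Longitude subsquare i = 8; +1 → 9 = j.
Latitude extended square 8; −1 → 7.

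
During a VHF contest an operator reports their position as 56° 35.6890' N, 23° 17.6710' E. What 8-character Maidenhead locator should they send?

Add 180° to longitude and 90° to latitude: 203.29452, 146.59482.
Field (20°×10°, letters A–R): 203.29452/20 → 10 → K, 146.59482/10 → 14 → O; chars KO.
Square (2°×1°, digits 0–9): 3.29452/2 → 1, 6.59482/1 → 6; chars 16.
Subsquare (5′×2.5′, letters a–x): 1.29452/0.0833333 → 15 → p, 0.59482/0.0416667 → 14 → o; chars po.
Extended square (30″×15″, digits 0–9): 0.04452/0.00833333 → 5, 0.01148/0.00416667 → 2; chars 52.

KO16po52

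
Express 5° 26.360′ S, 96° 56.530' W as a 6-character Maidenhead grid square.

Add 180° to longitude and 90° to latitude: 83.0578, 84.5607.
Field (20°×10°, letters A–R): 83.0578/20 → 4 → E, 84.5607/10 → 8 → I; chars EI.
Square (2°×1°, digits 0–9): 3.0578/2 → 1, 4.5607/1 → 4; chars 14.
Subsquare (5′×2.5′, letters a–x): 1.0578/0.0833333 → 12 → m, 0.5607/0.0416667 → 13 → n; chars mn.

EI14mn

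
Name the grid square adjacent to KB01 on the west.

JB91

Longitude square 0; −1 → -1, wraps to 9, carry into field.
Longitude field K = 10; −1 → 9 = J.
The latitude characters are unchanged.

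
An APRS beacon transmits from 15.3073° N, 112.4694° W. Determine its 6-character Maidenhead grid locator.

DK35sh

Offset from 180°W / 90°S: lon 67.5306°, lat 105.3073°.
Field: lon ⌊67.5306/20⌋ = 3 → D; lat ⌊105.3073/10⌋ = 10 → K.
Square: lon ⌊7.5306/2⌋ = 3; lat ⌊5.3073/1⌋ = 5.
Subsquare: lon ⌊1.5306/0.0833333⌋ = 18 → s; lat ⌊0.3073/0.0416667⌋ = 7 → h.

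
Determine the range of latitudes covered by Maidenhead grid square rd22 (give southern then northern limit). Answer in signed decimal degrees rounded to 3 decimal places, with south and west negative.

Field R=17, D=3: +17·20° lon, +3·10° lat → SW at lon 160°, lat -60°.
Square 2, 2: +2·2° lon, +2·1° lat → SW at lon 164°, lat -58°.
Cell spans 2° lon × 1° lat.
south -58.000, north -57.000.

-58.000, -57.000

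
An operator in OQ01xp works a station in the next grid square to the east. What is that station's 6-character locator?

Longitude subsquare x = 23; +1 → 24, wraps to 0 = a, carry into square.
Longitude square 0; +1 → 1.
The latitude characters are unchanged.

OQ11ap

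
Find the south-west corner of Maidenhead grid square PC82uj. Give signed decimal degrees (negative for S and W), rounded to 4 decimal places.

Field P=15, C=2: +15·20° lon, +2·10° lat → SW at lon 120°, lat -70°.
Square 8, 2: +8·2° lon, +2·1° lat → SW at lon 136°, lat -68°.
Subsquare u=20, j=9: +20·0.0833333° lon, +9·0.0416667° lat → SW at lon 137.667°, lat -67.625°.
latitude -67.6250, longitude 137.6667.

-67.6250, 137.6667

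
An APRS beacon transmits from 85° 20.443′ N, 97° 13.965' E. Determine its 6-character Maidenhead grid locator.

NR85oi

Add 180° to longitude and 90° to latitude: 277.2328, 175.3407.
Field: lon ⌊277.2328/20⌋ = 13 → N; lat ⌊175.3407/10⌋ = 17 → R.
Square: lon ⌊17.2328/2⌋ = 8; lat ⌊5.3407/1⌋ = 5.
Subsquare: lon ⌊1.2328/0.0833333⌋ = 14 → o; lat ⌊0.3407/0.0416667⌋ = 8 → i.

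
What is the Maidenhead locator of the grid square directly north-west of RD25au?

RD15xv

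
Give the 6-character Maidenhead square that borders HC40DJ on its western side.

HC40cj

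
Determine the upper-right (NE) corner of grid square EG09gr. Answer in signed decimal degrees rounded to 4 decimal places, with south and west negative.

-20.2500, -99.4167

Field E=4, G=6: +4·20° lon, +6·10° lat → SW at lon -100°, lat -30°.
Square 0, 9: +0·2° lon, +9·1° lat → SW at lon -100°, lat -21°.
Subsquare g=6, r=17: +6·0.0833333° lon, +17·0.0416667° lat → SW at lon -99.5°, lat -20.2917°.
Cell spans 0.0833333° lon × 0.0416667° lat. NE corner is SW corner plus one full cell.
latitude -20.2500, longitude -99.4167.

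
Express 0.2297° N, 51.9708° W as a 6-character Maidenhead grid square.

GJ40af

Shift to the Maidenhead origin (180°W, 90°S): lon 128.0292, lat 90.2297.
Field: 128.0292/20 → 6 → G, 90.2297/10 → 9 → J; chars GJ.
Square: 8.0292/2 → 4, 0.2297/1 → 0; chars 40.
Subsquare: 0.0292/0.0833333 → 0 → a, 0.2297/0.0416667 → 5 → f; chars af.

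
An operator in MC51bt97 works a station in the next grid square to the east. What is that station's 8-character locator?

MC51ct07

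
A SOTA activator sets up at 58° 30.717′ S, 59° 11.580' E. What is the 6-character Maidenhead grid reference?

Add 180° to longitude and 90° to latitude: 239.1930, 31.4881.
Field (20°×10°, letters A–R): 239.1930/20 → 11 → L, 31.4881/10 → 3 → D; chars LD.
Square (2°×1°, digits 0–9): 19.1930/2 → 9, 1.4881/1 → 1; chars 91.
Subsquare (5′×2.5′, letters a–x): 1.1930/0.0833333 → 14 → o, 0.4881/0.0416667 → 11 → l; chars ol.

LD91ol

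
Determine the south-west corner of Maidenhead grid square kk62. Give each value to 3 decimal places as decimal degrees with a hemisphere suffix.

12.000° N, 32.000° E

Field K=10, K=10: +10·20° lon, +10·10° lat → SW at lon 20°, lat 10°.
Square 6, 2: +6·2° lon, +2·1° lat → SW at lon 32°, lat 12°.
latitude 12.000° N, longitude 32.000° E.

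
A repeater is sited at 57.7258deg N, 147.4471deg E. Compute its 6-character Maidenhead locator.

QO37rr

Add 180° to longitude and 90° to latitude: 327.4471, 147.7258.
Field: lon ⌊327.4471/20⌋ = 16 → Q; lat ⌊147.7258/10⌋ = 14 → O.
Square: lon ⌊7.4471/2⌋ = 3; lat ⌊7.7258/1⌋ = 7.
Subsquare: lon ⌊1.4471/0.0833333⌋ = 17 → r; lat ⌊0.7258/0.0416667⌋ = 17 → r.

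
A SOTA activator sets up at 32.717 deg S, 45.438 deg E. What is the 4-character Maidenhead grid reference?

LF27

Offset from 180°W / 90°S: lon 225.44°, lat 57.28°.
Field: lon ⌊225.44/20⌋ = 11 → L; lat ⌊57.28/10⌋ = 5 → F.
Square: lon ⌊5.44/2⌋ = 2; lat ⌊7.28/1⌋ = 7.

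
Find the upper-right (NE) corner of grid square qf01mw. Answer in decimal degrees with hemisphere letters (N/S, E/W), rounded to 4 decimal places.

38.0417° S, 141.0833° E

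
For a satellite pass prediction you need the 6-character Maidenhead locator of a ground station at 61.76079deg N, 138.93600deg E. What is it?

Add 180° to longitude and 90° to latitude: 318.9360, 151.7608.
Field: lon ⌊318.9360/20⌋ = 15 → P; lat ⌊151.7608/10⌋ = 15 → P.
Square: lon ⌊18.9360/2⌋ = 9; lat ⌊1.7608/1⌋ = 1.
Subsquare: lon ⌊0.9360/0.0833333⌋ = 11 → l; lat ⌊0.7608/0.0416667⌋ = 18 → s.

PP91ls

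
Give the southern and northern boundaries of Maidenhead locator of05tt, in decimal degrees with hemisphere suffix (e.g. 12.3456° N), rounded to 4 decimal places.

34.2083° S, 34.1667° S

Field O=14, F=5: +14·20° lon, +5·10° lat → SW at lon 100°, lat -40°.
Square 0, 5: +0·2° lon, +5·1° lat → SW at lon 100°, lat -35°.
Subsquare t=19, t=19: +19·0.0833333° lon, +19·0.0416667° lat → SW at lon 101.583°, lat -34.2083°.
Cell spans 0.0833333° lon × 0.0416667° lat.
south 34.2083° S, north 34.1667° S.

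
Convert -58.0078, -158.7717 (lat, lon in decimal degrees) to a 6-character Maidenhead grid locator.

BD01ox

Add 180° to longitude and 90° to latitude: 21.2283, 31.9922.
Field: lon ⌊21.2283/20⌋ = 1 → B; lat ⌊31.9922/10⌋ = 3 → D.
Square: lon ⌊1.2283/2⌋ = 0; lat ⌊1.9922/1⌋ = 1.
Subsquare: lon ⌊1.2283/0.0833333⌋ = 14 → o; lat ⌊0.9922/0.0416667⌋ = 23 → x.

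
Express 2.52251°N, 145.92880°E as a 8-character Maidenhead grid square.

QJ22xm15

Offset from 180°W / 90°S: lon 325.92880°, lat 92.52251°.
Field: 325.92880/20 → 16 → Q, 92.52251/10 → 9 → J; chars QJ.
Square: 5.92880/2 → 2, 2.52251/1 → 2; chars 22.
Subsquare: 1.92880/0.0833333 → 23 → x, 0.52251/0.0416667 → 12 → m; chars xm.
Extended square: 0.01213/0.00833333 → 1, 0.02251/0.00416667 → 5; chars 15.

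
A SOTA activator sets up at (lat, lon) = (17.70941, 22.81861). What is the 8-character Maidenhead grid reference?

KK17jr80

Offset from 180°W / 90°S: lon 202.81861°, lat 107.70941°.
Field: lon ⌊202.81861/20⌋ = 10 → K; lat ⌊107.70941/10⌋ = 10 → K.
Square: lon ⌊2.81861/2⌋ = 1; lat ⌊7.70941/1⌋ = 7.
Subsquare: lon ⌊0.81861/0.0833333⌋ = 9 → j; lat ⌊0.70941/0.0416667⌋ = 17 → r.
Extended square: lon ⌊0.06861/0.00833333⌋ = 8; lat ⌊0.00108/0.00416667⌋ = 0.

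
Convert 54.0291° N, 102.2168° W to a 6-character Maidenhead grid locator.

DO84va

Shift to the Maidenhead origin (180°W, 90°S): lon 77.7832, lat 144.0291.
Field: lon ⌊77.7832/20⌋ = 3 → D; lat ⌊144.0291/10⌋ = 14 → O.
Square: lon ⌊17.7832/2⌋ = 8; lat ⌊4.0291/1⌋ = 4.
Subsquare: lon ⌊1.7832/0.0833333⌋ = 21 → v; lat ⌊0.0291/0.0416667⌋ = 0 → a.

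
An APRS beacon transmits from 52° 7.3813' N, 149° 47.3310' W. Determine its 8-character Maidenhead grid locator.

Add 180° to longitude and 90° to latitude: 30.21115, 142.12302.
Field: 30.21115/20 → 1 → B, 142.12302/10 → 14 → O; chars BO.
Square: 10.21115/2 → 5, 2.12302/1 → 2; chars 52.
Subsquare: 0.21115/0.0833333 → 2 → c, 0.12302/0.0416667 → 2 → c; chars cc.
Extended square: 0.04448/0.00833333 → 5, 0.03969/0.00416667 → 9; chars 59.

BO52cc59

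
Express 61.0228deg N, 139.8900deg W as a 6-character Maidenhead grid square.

CP01ba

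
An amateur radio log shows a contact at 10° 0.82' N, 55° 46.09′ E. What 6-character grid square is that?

LK70va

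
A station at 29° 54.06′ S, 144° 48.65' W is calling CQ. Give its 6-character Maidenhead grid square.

BG70oc

Shift to the Maidenhead origin (180°W, 90°S): lon 35.1892, lat 60.0990.
Field (20°×10°, letters A–R): 35.1892/20 → 1 → B, 60.0990/10 → 6 → G; chars BG.
Square (2°×1°, digits 0–9): 15.1892/2 → 7, 0.0990/1 → 0; chars 70.
Subsquare (5′×2.5′, letters a–x): 1.1892/0.0833333 → 14 → o, 0.0990/0.0416667 → 2 → c; chars oc.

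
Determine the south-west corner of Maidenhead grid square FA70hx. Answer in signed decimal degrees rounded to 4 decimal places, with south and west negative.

Field F=5, A=0: +5·20° lon, +0·10° lat → SW at lon -80°, lat -90°.
Square 7, 0: +7·2° lon, +0·1° lat → SW at lon -66°, lat -90°.
Subsquare h=7, x=23: +7·0.0833333° lon, +23·0.0416667° lat → SW at lon -65.4167°, lat -89.0417°.
latitude -89.0417, longitude -65.4167.

-89.0417, -65.4167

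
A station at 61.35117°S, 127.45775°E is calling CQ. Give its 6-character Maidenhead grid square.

Offset from 180°W / 90°S: lon 307.4578°, lat 28.6488°.
Field (20°×10°, letters A–R): lon ⌊307.4578/20⌋ = 15 → P; lat ⌊28.6488/10⌋ = 2 → C.
Square (2°×1°, digits 0–9): lon ⌊7.4578/2⌋ = 3; lat ⌊8.6488/1⌋ = 8.
Subsquare (5′×2.5′, letters a–x): lon ⌊1.4578/0.0833333⌋ = 17 → r; lat ⌊0.6488/0.0416667⌋ = 15 → p.

PC38rp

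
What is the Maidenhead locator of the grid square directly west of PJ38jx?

PJ38ix

Longitude subsquare j = 9; −1 → 8 = i.
The latitude characters are unchanged.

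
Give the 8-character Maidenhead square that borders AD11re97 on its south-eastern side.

Longitude extended square 9; +1 → 10, wraps to 0, carry into subsquare.
Longitude subsquare r = 17; +1 → 18 = s.
Latitude extended square 7; −1 → 6.

AD11se06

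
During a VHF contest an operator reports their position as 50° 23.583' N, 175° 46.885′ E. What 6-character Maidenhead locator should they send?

RO70vj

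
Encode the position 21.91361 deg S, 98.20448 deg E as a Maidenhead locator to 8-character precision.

NG98cc40

Offset from 180°W / 90°S: lon 278.20448°, lat 68.08639°.
Field (20°×10°, letters A–R): lon ⌊278.20448/20⌋ = 13 → N; lat ⌊68.08639/10⌋ = 6 → G.
Square (2°×1°, digits 0–9): lon ⌊18.20448/2⌋ = 9; lat ⌊8.08639/1⌋ = 8.
Subsquare (5′×2.5′, letters a–x): lon ⌊0.20448/0.0833333⌋ = 2 → c; lat ⌊0.08639/0.0416667⌋ = 2 → c.
Extended square (30″×15″, digits 0–9): lon ⌊0.03781/0.00833333⌋ = 4; lat ⌊0.00306/0.00416667⌋ = 0.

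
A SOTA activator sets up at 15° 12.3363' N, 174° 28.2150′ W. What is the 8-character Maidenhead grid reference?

AK25se39

Shift to the Maidenhead origin (180°W, 90°S): lon 5.52975, lat 105.20561.
Field: lon ⌊5.52975/20⌋ = 0 → A; lat ⌊105.20561/10⌋ = 10 → K.
Square: lon ⌊5.52975/2⌋ = 2; lat ⌊5.20561/1⌋ = 5.
Subsquare: lon ⌊1.52975/0.0833333⌋ = 18 → s; lat ⌊0.20561/0.0416667⌋ = 4 → e.
Extended square: lon ⌊0.02975/0.00833333⌋ = 3; lat ⌊0.03894/0.00416667⌋ = 9.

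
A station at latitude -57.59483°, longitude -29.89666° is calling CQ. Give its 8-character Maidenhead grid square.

HD52bj27

Add 180° to longitude and 90° to latitude: 150.10334, 32.40517.
Field: lon ⌊150.10334/20⌋ = 7 → H; lat ⌊32.40517/10⌋ = 3 → D.
Square: lon ⌊10.10334/2⌋ = 5; lat ⌊2.40517/1⌋ = 2.
Subsquare: lon ⌊0.10334/0.0833333⌋ = 1 → b; lat ⌊0.40517/0.0416667⌋ = 9 → j.
Extended square: lon ⌊0.02001/0.00833333⌋ = 2; lat ⌊0.03017/0.00416667⌋ = 7.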